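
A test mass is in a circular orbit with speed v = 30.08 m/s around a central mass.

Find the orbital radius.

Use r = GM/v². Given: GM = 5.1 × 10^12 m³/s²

For a circular orbit, v² = GM / r, so r = GM / v².
r = 5.1e+12 / (30.08)² m ≈ 5.637e+09 m = 5.637 Gm.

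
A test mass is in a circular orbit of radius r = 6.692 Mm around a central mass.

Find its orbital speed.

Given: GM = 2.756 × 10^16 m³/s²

Convert to SI: r = 6.692 Mm = 6.692e+06 m.
For a circular orbit, gravity supplies the centripetal force, so v = √(GM / r).
v = √(2.756e+16 / 6.692e+06) m/s ≈ 6.417e+04 m/s = 64.17 km/s.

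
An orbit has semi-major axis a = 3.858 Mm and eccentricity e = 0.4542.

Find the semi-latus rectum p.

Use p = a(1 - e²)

Convert to SI: a = 3.858 Mm = 3.858e+06 m.
p = a (1 − e²).
p = 3.858e+06 · (1 − (0.4542)²) = 3.858e+06 · 0.793702 ≈ 3.062e+06 m = 3.062 Mm.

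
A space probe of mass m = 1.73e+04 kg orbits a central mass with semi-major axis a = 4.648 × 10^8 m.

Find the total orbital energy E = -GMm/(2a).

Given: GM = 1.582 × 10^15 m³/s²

E = −GMm / (2a).
E = −1.582e+15 · 1.73e+04 / (2 · 4.648e+08) J ≈ -2.944e+10 J = -29.44 GJ.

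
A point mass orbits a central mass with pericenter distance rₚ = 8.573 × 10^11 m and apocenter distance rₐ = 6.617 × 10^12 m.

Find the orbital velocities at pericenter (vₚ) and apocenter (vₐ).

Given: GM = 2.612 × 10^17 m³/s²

Use the vis-viva equation v² = GM(2/r − 1/a) with a = (rₚ + rₐ)/2 = (8.573e+11 + 6.617e+12)/2 = 3.73715e+12 m.
vₚ = √(GM · (2/rₚ − 1/a)) = √(2.612e+17 · (2/8.573e+11 − 1/3.73715e+12)) m/s ≈ 734.5 m/s = 734.5 m/s.
vₐ = √(GM · (2/rₐ − 1/a)) = √(2.612e+17 · (2/6.617e+12 − 1/3.73715e+12)) m/s ≈ 95.16 m/s = 95.16 m/s.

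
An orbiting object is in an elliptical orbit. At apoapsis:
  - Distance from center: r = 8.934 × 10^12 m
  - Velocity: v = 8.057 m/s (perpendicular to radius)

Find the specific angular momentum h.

With v perpendicular to r, h = r · v.
h = 8.934e+12 · 8.057 m²/s ≈ 7.198e+13 m²/s.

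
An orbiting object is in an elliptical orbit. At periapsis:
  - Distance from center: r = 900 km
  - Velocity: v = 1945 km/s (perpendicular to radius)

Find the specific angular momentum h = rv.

Convert to SI: r = 900 km = 900000 m; v = 1945 km/s = 1.945e+06 m/s.
With v perpendicular to r, h = r · v.
h = 900000 · 1.945e+06 m²/s ≈ 1.75e+12 m²/s.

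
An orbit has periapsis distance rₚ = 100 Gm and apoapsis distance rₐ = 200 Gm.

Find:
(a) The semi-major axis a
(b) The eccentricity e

Convert to SI: rₚ = 100 Gm = 1e+11 m; rₐ = 200 Gm = 2e+11 m.
(a) a = (rₚ + rₐ) / 2 = (1e+11 + 2e+11) / 2 ≈ 1.5e+11 m = 150 Gm.
(b) e = (rₐ − rₚ) / (rₐ + rₚ) = (2e+11 − 1e+11) / (2e+11 + 1e+11) ≈ 0.3333.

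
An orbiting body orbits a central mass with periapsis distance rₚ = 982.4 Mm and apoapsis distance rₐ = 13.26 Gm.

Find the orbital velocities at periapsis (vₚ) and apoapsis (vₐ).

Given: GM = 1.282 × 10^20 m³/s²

Convert to SI: rₚ = 982.4 Mm = 9.824e+08 m; rₐ = 13.26 Gm = 1.326e+10 m.
Use the vis-viva equation v² = GM(2/r − 1/a) with a = (rₚ + rₐ)/2 = (9.824e+08 + 1.326e+10)/2 = 7.1212e+09 m.
vₚ = √(GM · (2/rₚ − 1/a)) = √(1.282e+20 · (2/9.824e+08 − 1/7.1212e+09)) m/s ≈ 4.929e+05 m/s = 492.9 km/s.
vₐ = √(GM · (2/rₐ − 1/a)) = √(1.282e+20 · (2/1.326e+10 − 1/7.1212e+09)) m/s ≈ 3.652e+04 m/s = 36.52 km/s.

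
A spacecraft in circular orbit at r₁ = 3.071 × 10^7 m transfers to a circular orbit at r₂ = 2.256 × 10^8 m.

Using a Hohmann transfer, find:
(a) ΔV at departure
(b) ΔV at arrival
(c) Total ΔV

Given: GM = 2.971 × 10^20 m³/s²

Transfer semi-major axis: a_t = (r₁ + r₂)/2 = (3.071e+07 + 2.256e+08)/2 = 1.28155e+08 m.
Circular speeds: v₁ = √(GM/r₁) = 3.11037e+06 m/s, v₂ = √(GM/r₂) = 1.14758e+06 m/s.
Transfer speeds (vis-viva v² = GM(2/r − 1/a_t)): v₁ᵗ = 4.1268e+06 m/s, v₂ᵗ = 561764 m/s.
(a) ΔV₁ = |v₁ᵗ − v₁| ≈ 1.016e+06 m/s = 1016 km/s.
(b) ΔV₂ = |v₂ − v₂ᵗ| ≈ 5.858e+05 m/s = 585.8 km/s.
(c) ΔV_total = ΔV₁ + ΔV₂ ≈ 1.602e+06 m/s = 1602 km/s.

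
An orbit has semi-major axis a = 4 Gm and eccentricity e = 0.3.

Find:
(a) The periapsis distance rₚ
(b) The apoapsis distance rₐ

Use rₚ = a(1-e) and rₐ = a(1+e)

Convert to SI: a = 4 Gm = 4e+09 m.
(a) rₚ = a(1 − e) = 4e+09 · (1 − 0.3) = 4e+09 · 0.7 ≈ 2.8e+09 m = 2.8 Gm.
(b) rₐ = a(1 + e) = 4e+09 · (1 + 0.3) = 4e+09 · 1.3 ≈ 5.2e+09 m = 5.2 Gm.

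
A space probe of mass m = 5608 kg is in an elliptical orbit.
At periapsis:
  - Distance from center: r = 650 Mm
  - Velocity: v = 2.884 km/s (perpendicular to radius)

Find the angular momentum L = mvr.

Convert to SI: r = 650 Mm = 6.5e+08 m; v = 2.884 km/s = 2884 m/s.
Since v is perpendicular to r, L = m · v · r.
L = 5608 · 2884 · 6.5e+08 kg·m²/s ≈ 1.051e+16 kg·m²/s.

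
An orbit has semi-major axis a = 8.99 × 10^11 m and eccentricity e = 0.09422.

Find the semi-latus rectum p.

p = a (1 − e²).
p = 8.99e+11 · (1 − (0.09422)²) = 8.99e+11 · 0.991123 ≈ 8.91e+11 m = 8.91 × 10^11 m.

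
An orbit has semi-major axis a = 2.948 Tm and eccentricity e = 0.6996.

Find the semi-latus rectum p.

Convert to SI: a = 2.948 Tm = 2.948e+12 m.
p = a (1 − e²).
p = 2.948e+12 · (1 − (0.6996)²) = 2.948e+12 · 0.51056 ≈ 1.505e+12 m = 1.505 Tm.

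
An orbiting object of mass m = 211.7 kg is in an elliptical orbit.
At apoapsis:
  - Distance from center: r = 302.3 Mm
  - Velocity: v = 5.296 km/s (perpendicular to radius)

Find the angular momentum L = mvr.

Convert to SI: r = 302.3 Mm = 3.023e+08 m; v = 5.296 km/s = 5296 m/s.
Since v is perpendicular to r, L = m · v · r.
L = 211.7 · 5296 · 3.023e+08 kg·m²/s ≈ 3.389e+14 kg·m²/s.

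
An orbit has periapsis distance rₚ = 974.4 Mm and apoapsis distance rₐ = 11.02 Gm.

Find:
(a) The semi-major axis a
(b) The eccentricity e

Convert to SI: rₚ = 974.4 Mm = 9.744e+08 m; rₐ = 11.02 Gm = 1.102e+10 m.
(a) a = (rₚ + rₐ) / 2 = (9.744e+08 + 1.102e+10) / 2 ≈ 5.997e+09 m = 5.997 Gm.
(b) e = (rₐ − rₚ) / (rₐ + rₚ) = (1.102e+10 − 9.744e+08) / (1.102e+10 + 9.744e+08) ≈ 0.8375.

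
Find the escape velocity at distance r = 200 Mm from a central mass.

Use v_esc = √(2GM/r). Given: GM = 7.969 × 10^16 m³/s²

Convert to SI: r = 200 Mm = 2e+08 m.
Escape velocity comes from setting total energy to zero: ½v² − GM/r = 0 ⇒ v_esc = √(2GM / r).
v_esc = √(2 · 7.969e+16 / 2e+08) m/s ≈ 2.823e+04 m/s = 28.23 km/s.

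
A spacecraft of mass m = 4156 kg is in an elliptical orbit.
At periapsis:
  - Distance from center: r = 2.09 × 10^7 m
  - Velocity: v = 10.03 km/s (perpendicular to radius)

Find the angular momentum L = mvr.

Convert to SI: v = 10.03 km/s = 10030 m/s.
Since v is perpendicular to r, L = m · v · r.
L = 4156 · 10030 · 2.09e+07 kg·m²/s ≈ 8.712e+14 kg·m²/s.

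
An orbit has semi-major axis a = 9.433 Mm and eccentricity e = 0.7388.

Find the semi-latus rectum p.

Convert to SI: a = 9.433 Mm = 9.433e+06 m.
p = a (1 − e²).
p = 9.433e+06 · (1 − (0.7388)²) = 9.433e+06 · 0.454175 ≈ 4.284e+06 m = 4.284 Mm.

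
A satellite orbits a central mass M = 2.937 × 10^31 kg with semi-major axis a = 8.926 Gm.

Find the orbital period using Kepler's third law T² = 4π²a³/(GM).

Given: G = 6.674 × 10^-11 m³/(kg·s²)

Convert to SI: a = 8.926 Gm = 8.926e+09 m.
GM = G · M = 6.674e-11 · 2.937e+31 = 1.96015e+21 m³/s².
Kepler's third law: T = 2π √(a³ / GM).
Substituting a = 8.926e+09 m and GM = 1.96015e+21 m³/s²:
T = 2π √((8.926e+09)³ / 1.96015e+21) s
T ≈ 1.197e+05 s = 1.385 days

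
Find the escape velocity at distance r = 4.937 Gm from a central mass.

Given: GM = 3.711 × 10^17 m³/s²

Convert to SI: r = 4.937 Gm = 4.937e+09 m.
Escape velocity comes from setting total energy to zero: ½v² − GM/r = 0 ⇒ v_esc = √(2GM / r).
v_esc = √(2 · 3.711e+17 / 4.937e+09) m/s ≈ 1.226e+04 m/s = 12.26 km/s.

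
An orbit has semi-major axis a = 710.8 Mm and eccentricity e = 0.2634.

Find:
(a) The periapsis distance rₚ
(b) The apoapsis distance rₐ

Convert to SI: a = 710.8 Mm = 7.108e+08 m.
(a) rₚ = a(1 − e) = 7.108e+08 · (1 − 0.2634) = 7.108e+08 · 0.7366 ≈ 5.236e+08 m = 523.6 Mm.
(b) rₐ = a(1 + e) = 7.108e+08 · (1 + 0.2634) = 7.108e+08 · 1.2634 ≈ 8.98e+08 m = 898 Mm.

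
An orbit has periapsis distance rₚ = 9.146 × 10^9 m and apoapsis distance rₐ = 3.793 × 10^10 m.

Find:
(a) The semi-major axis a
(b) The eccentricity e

(a) a = (rₚ + rₐ) / 2 = (9.146e+09 + 3.793e+10) / 2 ≈ 2.354e+10 m = 2.354 × 10^10 m.
(b) e = (rₐ − rₚ) / (rₐ + rₚ) = (3.793e+10 − 9.146e+09) / (3.793e+10 + 9.146e+09) ≈ 0.6114.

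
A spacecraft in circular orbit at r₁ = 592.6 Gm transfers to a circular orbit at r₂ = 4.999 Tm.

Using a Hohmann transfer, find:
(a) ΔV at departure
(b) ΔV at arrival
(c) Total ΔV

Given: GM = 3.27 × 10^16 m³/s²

Convert to SI: r₁ = 592.6 Gm = 5.926e+11 m; r₂ = 4.999 Tm = 4.999e+12 m.
Transfer semi-major axis: a_t = (r₁ + r₂)/2 = (5.926e+11 + 4.999e+12)/2 = 2.7958e+12 m.
Circular speeds: v₁ = √(GM/r₁) = 234.905 m/s, v₂ = √(GM/r₂) = 80.8784 m/s.
Transfer speeds (vis-viva v² = GM(2/r − 1/a_t)): v₁ᵗ = 314.11 m/s, v₂ᵗ = 37.2357 m/s.
(a) ΔV₁ = |v₁ᵗ − v₁| ≈ 79.2 m/s = 79.2 m/s.
(b) ΔV₂ = |v₂ − v₂ᵗ| ≈ 43.64 m/s = 43.64 m/s.
(c) ΔV_total = ΔV₁ + ΔV₂ ≈ 122.8 m/s = 122.8 m/s.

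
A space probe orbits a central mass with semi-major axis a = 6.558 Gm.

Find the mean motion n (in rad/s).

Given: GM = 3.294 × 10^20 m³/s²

Convert to SI: a = 6.558 Gm = 6.558e+09 m.
n = √(GM / a³).
n = √(3.294e+20 / (6.558e+09)³) rad/s ≈ 3.417e-05 rad/s.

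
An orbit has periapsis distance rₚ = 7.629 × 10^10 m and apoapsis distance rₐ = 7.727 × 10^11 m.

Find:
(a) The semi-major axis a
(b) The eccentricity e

(a) a = (rₚ + rₐ) / 2 = (7.629e+10 + 7.727e+11) / 2 ≈ 4.245e+11 m = 4.245 × 10^11 m.
(b) e = (rₐ − rₚ) / (rₐ + rₚ) = (7.727e+11 − 7.629e+10) / (7.727e+11 + 7.629e+10) ≈ 0.8203.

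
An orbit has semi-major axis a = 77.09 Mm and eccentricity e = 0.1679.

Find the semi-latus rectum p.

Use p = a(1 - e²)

Convert to SI: a = 77.09 Mm = 7.709e+07 m.
p = a (1 − e²).
p = 7.709e+07 · (1 − (0.1679)²) = 7.709e+07 · 0.97181 ≈ 7.492e+07 m = 74.92 Mm.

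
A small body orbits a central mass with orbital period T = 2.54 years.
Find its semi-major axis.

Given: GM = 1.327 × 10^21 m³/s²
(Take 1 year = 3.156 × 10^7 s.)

Convert to SI: T = 2.54 years = 8.01624e+07 s.
Invert Kepler's third law: a = (GM · T² / (4π²))^(1/3).
Substituting T = 8.01624e+07 s and GM = 1.327e+21 m³/s²:
a = (1.327e+21 · (8.01624e+07)² / (4π²))^(1/3) m
a ≈ 6e+11 m = 600 Gm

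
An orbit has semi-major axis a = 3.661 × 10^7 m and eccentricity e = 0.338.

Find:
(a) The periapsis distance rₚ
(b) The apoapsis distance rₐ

(a) rₚ = a(1 − e) = 3.661e+07 · (1 − 0.338) = 3.661e+07 · 0.662 ≈ 2.424e+07 m = 2.424 × 10^7 m.
(b) rₐ = a(1 + e) = 3.661e+07 · (1 + 0.338) = 3.661e+07 · 1.338 ≈ 4.898e+07 m = 4.898 × 10^7 m.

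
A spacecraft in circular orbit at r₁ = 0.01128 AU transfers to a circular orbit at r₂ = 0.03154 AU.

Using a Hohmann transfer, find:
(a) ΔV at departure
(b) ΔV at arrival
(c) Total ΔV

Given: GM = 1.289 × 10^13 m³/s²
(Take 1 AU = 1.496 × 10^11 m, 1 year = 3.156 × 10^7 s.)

Convert to SI: r₁ = 0.01128 AU = 1.68749e+09 m; r₂ = 0.03154 AU = 4.71838e+09 m.
Transfer semi-major axis: a_t = (r₁ + r₂)/2 = (1.68749e+09 + 4.71838e+09)/2 = 3.20294e+09 m.
Circular speeds: v₁ = √(GM/r₁) = 87.3989 m/s, v₂ = √(GM/r₂) = 52.2673 m/s.
Transfer speeds (vis-viva v² = GM(2/r − 1/a_t)): v₁ᵗ = 106.079 m/s, v₂ᵗ = 37.9381 m/s.
(a) ΔV₁ = |v₁ᵗ − v₁| ≈ 18.68 m/s = 0.003941 AU/year.
(b) ΔV₂ = |v₂ − v₂ᵗ| ≈ 14.33 m/s = 0.003023 AU/year.
(c) ΔV_total = ΔV₁ + ΔV₂ ≈ 33.01 m/s = 0.006964 AU/year.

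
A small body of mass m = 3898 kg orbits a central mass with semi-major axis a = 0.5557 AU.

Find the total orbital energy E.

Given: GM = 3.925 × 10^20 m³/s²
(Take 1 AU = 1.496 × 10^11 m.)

Convert to SI: a = 0.5557 AU = 8.31327e+10 m.
E = −GMm / (2a).
E = −3.925e+20 · 3898 / (2 · 8.31327e+10) J ≈ -9.202e+12 J = -9.202 TJ.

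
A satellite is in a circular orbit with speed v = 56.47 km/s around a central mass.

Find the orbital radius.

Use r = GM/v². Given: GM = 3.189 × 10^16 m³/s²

Convert to SI: v = 56.47 km/s = 56470 m/s.
For a circular orbit, v² = GM / r, so r = GM / v².
r = 3.189e+16 / (56470)² m ≈ 1e+07 m = 10 Mm.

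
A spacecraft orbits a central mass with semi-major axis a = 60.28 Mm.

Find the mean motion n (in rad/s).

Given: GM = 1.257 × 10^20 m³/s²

Convert to SI: a = 60.28 Mm = 6.028e+07 m.
n = √(GM / a³).
n = √(1.257e+20 / (6.028e+07)³) rad/s ≈ 0.02396 rad/s.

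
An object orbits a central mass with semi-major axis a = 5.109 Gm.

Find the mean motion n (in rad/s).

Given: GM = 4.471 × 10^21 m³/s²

Convert to SI: a = 5.109 Gm = 5.109e+09 m.
n = √(GM / a³).
n = √(4.471e+21 / (5.109e+09)³) rad/s ≈ 0.0001831 rad/s.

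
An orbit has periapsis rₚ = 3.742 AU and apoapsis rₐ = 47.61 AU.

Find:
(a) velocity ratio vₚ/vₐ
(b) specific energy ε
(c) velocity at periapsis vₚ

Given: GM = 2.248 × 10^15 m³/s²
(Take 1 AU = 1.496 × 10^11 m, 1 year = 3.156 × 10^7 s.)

Convert to SI: rₚ = 3.742 AU = 5.59803e+11 m; rₐ = 47.61 AU = 7.12246e+12 m.
(a) Conservation of angular momentum (rₚvₚ = rₐvₐ) gives vₚ/vₐ = rₐ/rₚ = 7.12246e+12/5.59803e+11 ≈ 12.72
(b) With a = (rₚ + rₐ)/2 = 3.84113e+12 m, ε = −GM/(2a) = −2.248e+15/(2 · 3.84113e+12) J/kg ≈ -292.6 J/kg
(c) With a = (rₚ + rₐ)/2 = 3.84113e+12 m, vₚ = √(GM (2/rₚ − 1/a)) = √(2.248e+15 · (2/5.59803e+11 − 1/3.84113e+12)) m/s ≈ 86.29 m/s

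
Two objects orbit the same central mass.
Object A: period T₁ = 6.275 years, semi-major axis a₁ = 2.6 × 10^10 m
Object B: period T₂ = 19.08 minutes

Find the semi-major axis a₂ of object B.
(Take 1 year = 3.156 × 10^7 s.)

Convert to SI: T₁ = 6.275 years = 1.98039e+08 s; T₂ = 19.08 minutes = 1144.8 s.
Kepler's third law: (T₁/T₂)² = (a₁/a₂)³ ⇒ a₂ = a₁ · (T₂/T₁)^(2/3).
T₂/T₁ = 1144.8 / 1.98039e+08 = 5.78068e-06.
a₂ = 2.6e+10 · (5.78068e-06)^(2/3) m ≈ 8.375e+06 m = 8.375 × 10^6 m.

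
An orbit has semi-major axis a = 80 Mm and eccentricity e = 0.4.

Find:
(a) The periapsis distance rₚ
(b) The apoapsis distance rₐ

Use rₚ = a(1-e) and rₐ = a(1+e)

Convert to SI: a = 80 Mm = 8e+07 m.
(a) rₚ = a(1 − e) = 8e+07 · (1 − 0.4) = 8e+07 · 0.6 ≈ 4.8e+07 m = 48 Mm.
(b) rₐ = a(1 + e) = 8e+07 · (1 + 0.4) = 8e+07 · 1.4 ≈ 1.12e+08 m = 112 Mm.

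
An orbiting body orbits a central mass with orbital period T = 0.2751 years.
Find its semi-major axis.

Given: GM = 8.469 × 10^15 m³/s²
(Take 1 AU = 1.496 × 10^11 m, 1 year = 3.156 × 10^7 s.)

Convert to SI: T = 0.2751 years = 8.68216e+06 s.
Invert Kepler's third law: a = (GM · T² / (4π²))^(1/3).
Substituting T = 8.68216e+06 s and GM = 8.469e+15 m³/s²:
a = (8.469e+15 · (8.68216e+06)² / (4π²))^(1/3) m
a ≈ 2.529e+09 m = 0.0169 AU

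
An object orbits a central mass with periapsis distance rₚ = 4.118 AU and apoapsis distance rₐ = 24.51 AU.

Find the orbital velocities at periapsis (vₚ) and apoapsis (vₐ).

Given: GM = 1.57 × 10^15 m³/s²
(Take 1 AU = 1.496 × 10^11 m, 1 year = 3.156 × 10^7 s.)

Convert to SI: rₚ = 4.118 AU = 6.16053e+11 m; rₐ = 24.51 AU = 3.6667e+12 m.
Use the vis-viva equation v² = GM(2/r − 1/a) with a = (rₚ + rₐ)/2 = (6.16053e+11 + 3.6667e+12)/2 = 2.14137e+12 m.
vₚ = √(GM · (2/rₚ − 1/a)) = √(1.57e+15 · (2/6.16053e+11 − 1/2.14137e+12)) m/s ≈ 66.06 m/s = 0.01394 AU/year.
vₐ = √(GM · (2/rₐ − 1/a)) = √(1.57e+15 · (2/3.6667e+12 − 1/2.14137e+12)) m/s ≈ 11.1 m/s = 0.002341 AU/year.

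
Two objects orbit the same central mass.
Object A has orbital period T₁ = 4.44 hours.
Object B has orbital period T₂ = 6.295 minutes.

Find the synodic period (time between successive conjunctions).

Convert to SI: T₁ = 4.44 hours = 15984 s; T₂ = 6.295 minutes = 377.7 s.
T_syn = |T₁ · T₂ / (T₁ − T₂)|.
T_syn = |15984 · 377.7 / (15984 − 377.7)| s ≈ 386.8 s = 6.447 minutes.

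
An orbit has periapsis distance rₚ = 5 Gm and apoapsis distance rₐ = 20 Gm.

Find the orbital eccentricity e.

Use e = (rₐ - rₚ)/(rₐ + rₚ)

Convert to SI: rₚ = 5 Gm = 5e+09 m; rₐ = 20 Gm = 2e+10 m.
e = (rₐ − rₚ) / (rₐ + rₚ).
e = (2e+10 − 5e+09) / (2e+10 + 5e+09) = 1.5e+10 / 2.5e+10 ≈ 0.6.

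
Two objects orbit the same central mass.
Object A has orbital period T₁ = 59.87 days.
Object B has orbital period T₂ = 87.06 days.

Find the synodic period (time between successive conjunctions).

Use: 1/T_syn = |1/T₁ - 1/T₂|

Convert to SI: T₁ = 59.87 days = 5.17277e+06 s; T₂ = 87.06 days = 7.52198e+06 s.
T_syn = |T₁ · T₂ / (T₁ − T₂)|.
T_syn = |5.17277e+06 · 7.52198e+06 / (5.17277e+06 − 7.52198e+06)| s ≈ 1.656e+07 s = 191.7 days.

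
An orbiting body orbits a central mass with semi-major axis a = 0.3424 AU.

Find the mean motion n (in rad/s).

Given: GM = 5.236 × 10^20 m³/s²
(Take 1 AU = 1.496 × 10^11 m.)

Convert to SI: a = 0.3424 AU = 5.1223e+10 m.
n = √(GM / a³).
n = √(5.236e+20 / (5.1223e+10)³) rad/s ≈ 1.974e-06 rad/s.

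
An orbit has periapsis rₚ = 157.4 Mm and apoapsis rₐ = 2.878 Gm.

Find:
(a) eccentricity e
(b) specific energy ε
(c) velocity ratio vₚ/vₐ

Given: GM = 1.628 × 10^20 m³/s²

Convert to SI: rₚ = 157.4 Mm = 1.574e+08 m; rₐ = 2.878 Gm = 2.878e+09 m.
(a) e = (rₐ − rₚ)/(rₐ + rₚ) = (2.878e+09 − 1.574e+08)/(2.878e+09 + 1.574e+08) ≈ 0.8963
(b) With a = (rₚ + rₐ)/2 = 1.5177e+09 m, ε = −GM/(2a) = −1.628e+20/(2 · 1.5177e+09) J/kg ≈ -5.363e+10 J/kg
(c) Conservation of angular momentum (rₚvₚ = rₐvₐ) gives vₚ/vₐ = rₐ/rₚ = 2.878e+09/1.574e+08 ≈ 18.28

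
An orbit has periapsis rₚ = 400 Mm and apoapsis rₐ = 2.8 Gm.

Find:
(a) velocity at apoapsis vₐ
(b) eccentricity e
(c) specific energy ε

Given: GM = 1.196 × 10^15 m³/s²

Convert to SI: rₚ = 400 Mm = 4e+08 m; rₐ = 2.8 Gm = 2.8e+09 m.
(a) With a = (rₚ + rₐ)/2 = 1.6e+09 m, vₐ = √(GM (2/rₐ − 1/a)) = √(1.196e+15 · (2/2.8e+09 − 1/1.6e+09)) m/s ≈ 326.8 m/s
(b) e = (rₐ − rₚ)/(rₐ + rₚ) = (2.8e+09 − 4e+08)/(2.8e+09 + 4e+08) ≈ 0.75
(c) With a = (rₚ + rₐ)/2 = 1.6e+09 m, ε = −GM/(2a) = −1.196e+15/(2 · 1.6e+09) J/kg ≈ -3.738e+05 J/kg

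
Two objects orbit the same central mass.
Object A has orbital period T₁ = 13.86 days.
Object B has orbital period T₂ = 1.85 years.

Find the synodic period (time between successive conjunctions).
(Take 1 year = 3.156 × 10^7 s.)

Convert to SI: T₁ = 13.86 days = 1.1975e+06 s; T₂ = 1.85 years = 5.8386e+07 s.
T_syn = |T₁ · T₂ / (T₁ − T₂)|.
T_syn = |1.1975e+06 · 5.8386e+07 / (1.1975e+06 − 5.8386e+07)| s ≈ 1.223e+06 s = 14.15 days.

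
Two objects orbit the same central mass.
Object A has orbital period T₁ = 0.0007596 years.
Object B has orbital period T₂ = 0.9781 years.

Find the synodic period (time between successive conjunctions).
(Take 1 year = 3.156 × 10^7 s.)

Convert to SI: T₁ = 0.0007596 years = 23973 s; T₂ = 0.9781 years = 3.08688e+07 s.
T_syn = |T₁ · T₂ / (T₁ − T₂)|.
T_syn = |23973 · 3.08688e+07 / (23973 − 3.08688e+07)| s ≈ 2.399e+04 s = 0.0007602 years.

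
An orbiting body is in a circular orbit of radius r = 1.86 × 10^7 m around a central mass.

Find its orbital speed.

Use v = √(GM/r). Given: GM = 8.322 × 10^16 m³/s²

For a circular orbit, gravity supplies the centripetal force, so v = √(GM / r).
v = √(8.322e+16 / 1.86e+07) m/s ≈ 6.689e+04 m/s = 66.89 km/s.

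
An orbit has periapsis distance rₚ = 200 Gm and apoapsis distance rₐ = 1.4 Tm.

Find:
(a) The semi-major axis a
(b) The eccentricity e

Convert to SI: rₚ = 200 Gm = 2e+11 m; rₐ = 1.4 Tm = 1.4e+12 m.
(a) a = (rₚ + rₐ) / 2 = (2e+11 + 1.4e+12) / 2 ≈ 8e+11 m = 800 Gm.
(b) e = (rₐ − rₚ) / (rₐ + rₚ) = (1.4e+12 − 2e+11) / (1.4e+12 + 2e+11) ≈ 0.75.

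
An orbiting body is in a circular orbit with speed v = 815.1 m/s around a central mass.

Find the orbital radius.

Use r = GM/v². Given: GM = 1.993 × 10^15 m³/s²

For a circular orbit, v² = GM / r, so r = GM / v².
r = 1.993e+15 / (815.1)² m ≈ 3e+09 m = 3 Gm.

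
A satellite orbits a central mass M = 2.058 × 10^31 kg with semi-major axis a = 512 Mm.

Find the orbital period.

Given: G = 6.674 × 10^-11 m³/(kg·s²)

Convert to SI: a = 512 Mm = 5.12e+08 m.
GM = G · M = 6.674e-11 · 2.058e+31 = 1.37351e+21 m³/s².
Kepler's third law: T = 2π √(a³ / GM).
Substituting a = 5.12e+08 m and GM = 1.37351e+21 m³/s²:
T = 2π √((5.12e+08)³ / 1.37351e+21) s
T ≈ 1964 s = 32.74 minutes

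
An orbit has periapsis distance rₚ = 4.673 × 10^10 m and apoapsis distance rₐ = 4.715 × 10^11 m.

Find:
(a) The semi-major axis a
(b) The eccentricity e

(a) a = (rₚ + rₐ) / 2 = (4.673e+10 + 4.715e+11) / 2 ≈ 2.591e+11 m = 2.591 × 10^11 m.
(b) e = (rₐ − rₚ) / (rₐ + rₚ) = (4.715e+11 − 4.673e+10) / (4.715e+11 + 4.673e+10) ≈ 0.8197.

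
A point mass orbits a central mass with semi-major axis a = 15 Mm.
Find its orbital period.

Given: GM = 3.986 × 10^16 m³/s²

Convert to SI: a = 15 Mm = 1.5e+07 m.
Kepler's third law: T = 2π √(a³ / GM).
Substituting a = 1.5e+07 m and GM = 3.986e+16 m³/s²:
T = 2π √((1.5e+07)³ / 3.986e+16) s
T ≈ 1828 s = 30.47 minutes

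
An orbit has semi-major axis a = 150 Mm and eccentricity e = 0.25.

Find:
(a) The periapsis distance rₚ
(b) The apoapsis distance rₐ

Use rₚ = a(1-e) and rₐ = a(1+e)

Convert to SI: a = 150 Mm = 1.5e+08 m.
(a) rₚ = a(1 − e) = 1.5e+08 · (1 − 0.25) = 1.5e+08 · 0.75 ≈ 1.125e+08 m = 112.5 Mm.
(b) rₐ = a(1 + e) = 1.5e+08 · (1 + 0.25) = 1.5e+08 · 1.25 ≈ 1.875e+08 m = 187.5 Mm.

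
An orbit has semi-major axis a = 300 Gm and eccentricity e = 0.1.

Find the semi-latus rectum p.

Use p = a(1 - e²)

Convert to SI: a = 300 Gm = 3e+11 m.
p = a (1 − e²).
p = 3e+11 · (1 − (0.1)²) = 3e+11 · 0.99 ≈ 2.97e+11 m = 297 Gm.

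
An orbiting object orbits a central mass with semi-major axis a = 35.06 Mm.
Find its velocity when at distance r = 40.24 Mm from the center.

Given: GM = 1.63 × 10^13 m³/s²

Convert to SI: a = 35.06 Mm = 3.506e+07 m; r = 40.24 Mm = 4.024e+07 m.
Vis-viva: v = √(GM · (2/r − 1/a)).
2/r − 1/a = 2/4.024e+07 − 1/3.506e+07 = 2.11793e-08 m⁻¹.
v = √(1.63e+13 · 2.11793e-08) m/s ≈ 587.6 m/s = 587.6 m/s.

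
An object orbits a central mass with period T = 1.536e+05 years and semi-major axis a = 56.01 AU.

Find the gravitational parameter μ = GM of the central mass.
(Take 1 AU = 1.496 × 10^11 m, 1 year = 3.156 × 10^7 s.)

Convert to SI: T = 1.536e+05 years = 4.84762e+12 s; a = 56.01 AU = 8.3791e+12 m.
GM = 4π² · a³ / T².
GM = 4π² · (8.3791e+12)³ / (4.84762e+12)² m³/s² ≈ 9.883e+14 m³/s² = 9.883 × 10^14 m³/s².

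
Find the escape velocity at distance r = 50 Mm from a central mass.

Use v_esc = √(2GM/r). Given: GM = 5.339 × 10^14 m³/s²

Convert to SI: r = 50 Mm = 5e+07 m.
Escape velocity comes from setting total energy to zero: ½v² − GM/r = 0 ⇒ v_esc = √(2GM / r).
v_esc = √(2 · 5.339e+14 / 5e+07) m/s ≈ 4621 m/s = 4.621 km/s.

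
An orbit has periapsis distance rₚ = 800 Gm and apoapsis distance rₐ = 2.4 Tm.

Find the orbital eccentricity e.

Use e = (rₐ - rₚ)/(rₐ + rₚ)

Convert to SI: rₚ = 800 Gm = 8e+11 m; rₐ = 2.4 Tm = 2.4e+12 m.
e = (rₐ − rₚ) / (rₐ + rₚ).
e = (2.4e+12 − 8e+11) / (2.4e+12 + 8e+11) = 1.6e+12 / 3.2e+12 ≈ 0.5.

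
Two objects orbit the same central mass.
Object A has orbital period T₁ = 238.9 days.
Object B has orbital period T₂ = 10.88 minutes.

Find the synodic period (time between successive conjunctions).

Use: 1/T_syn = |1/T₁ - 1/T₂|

Convert to SI: T₁ = 238.9 days = 2.0641e+07 s; T₂ = 10.88 minutes = 652.8 s.
T_syn = |T₁ · T₂ / (T₁ − T₂)|.
T_syn = |2.0641e+07 · 652.8 / (2.0641e+07 − 652.8)| s ≈ 652.8 s = 10.88 minutes.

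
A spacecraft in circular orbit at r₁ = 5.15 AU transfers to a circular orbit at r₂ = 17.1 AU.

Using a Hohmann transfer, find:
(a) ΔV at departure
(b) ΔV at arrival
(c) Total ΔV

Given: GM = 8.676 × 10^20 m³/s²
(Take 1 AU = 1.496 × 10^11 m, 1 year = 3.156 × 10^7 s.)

Convert to SI: r₁ = 5.15 AU = 7.7044e+11 m; r₂ = 17.1 AU = 2.55816e+12 m.
Transfer semi-major axis: a_t = (r₁ + r₂)/2 = (7.7044e+11 + 2.55816e+12)/2 = 1.6643e+12 m.
Circular speeds: v₁ = √(GM/r₁) = 33557.6 m/s, v₂ = √(GM/r₂) = 18416 m/s.
Transfer speeds (vis-viva v² = GM(2/r − 1/a_t)): v₁ᵗ = 41604.3 m/s, v₂ᵗ = 12530 m/s.
(a) ΔV₁ = |v₁ᵗ − v₁| ≈ 8047 m/s = 1.698 AU/year.
(b) ΔV₂ = |v₂ − v₂ᵗ| ≈ 5886 m/s = 1.242 AU/year.
(c) ΔV_total = ΔV₁ + ΔV₂ ≈ 1.393e+04 m/s = 2.939 AU/year.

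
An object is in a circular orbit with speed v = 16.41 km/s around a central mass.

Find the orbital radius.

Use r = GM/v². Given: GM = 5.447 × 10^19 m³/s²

Convert to SI: v = 16.41 km/s = 16410 m/s.
For a circular orbit, v² = GM / r, so r = GM / v².
r = 5.447e+19 / (16410)² m ≈ 2.023e+11 m = 202.3 Gm.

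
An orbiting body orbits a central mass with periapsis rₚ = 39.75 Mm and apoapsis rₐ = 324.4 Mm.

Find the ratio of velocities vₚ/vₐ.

Convert to SI: rₚ = 39.75 Mm = 3.975e+07 m; rₐ = 324.4 Mm = 3.244e+08 m.
Conservation of angular momentum gives rₚvₚ = rₐvₐ, so vₚ/vₐ = rₐ/rₚ.
vₚ/vₐ = 3.244e+08 / 3.975e+07 ≈ 8.161.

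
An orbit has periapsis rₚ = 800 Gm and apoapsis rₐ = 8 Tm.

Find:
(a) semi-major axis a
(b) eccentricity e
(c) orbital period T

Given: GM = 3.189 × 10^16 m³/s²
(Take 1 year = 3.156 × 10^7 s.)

Convert to SI: rₚ = 800 Gm = 8e+11 m; rₐ = 8 Tm = 8e+12 m.
(a) a = (rₚ + rₐ)/2 = (8e+11 + 8e+12)/2 ≈ 4.4e+12 m
(b) e = (rₐ − rₚ)/(rₐ + rₚ) = (8e+12 − 8e+11)/(8e+12 + 8e+11) ≈ 0.8182
(c) With a = (rₚ + rₐ)/2 = 4.4e+12 m, T = 2π √(a³/GM) = 2π √((4.4e+12)³/3.189e+16) s ≈ 3.247e+11 s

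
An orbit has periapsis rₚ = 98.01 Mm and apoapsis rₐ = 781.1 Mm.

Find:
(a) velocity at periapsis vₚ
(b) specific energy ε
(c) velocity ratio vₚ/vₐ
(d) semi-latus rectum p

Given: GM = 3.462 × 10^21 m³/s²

Convert to SI: rₚ = 98.01 Mm = 9.801e+07 m; rₐ = 781.1 Mm = 7.811e+08 m.
(a) With a = (rₚ + rₐ)/2 = 4.39555e+08 m, vₚ = √(GM (2/rₚ − 1/a)) = √(3.462e+21 · (2/9.801e+07 − 1/4.39555e+08)) m/s ≈ 7.923e+06 m/s
(b) With a = (rₚ + rₐ)/2 = 4.39555e+08 m, ε = −GM/(2a) = −3.462e+21/(2 · 4.39555e+08) J/kg ≈ -3.938e+12 J/kg
(c) Conservation of angular momentum (rₚvₚ = rₐvₐ) gives vₚ/vₐ = rₐ/rₚ = 7.811e+08/9.801e+07 ≈ 7.97
(d) From a = (rₚ + rₐ)/2 = 4.39555e+08 m and e = (rₐ − rₚ)/(rₐ + rₚ) = 0.777024, p = a(1 − e²) = 4.39555e+08 · (1 − (0.777024)²) ≈ 1.742e+08 m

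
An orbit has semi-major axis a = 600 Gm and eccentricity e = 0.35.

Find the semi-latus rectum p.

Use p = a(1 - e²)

Convert to SI: a = 600 Gm = 6e+11 m.
p = a (1 − e²).
p = 6e+11 · (1 − (0.35)²) = 6e+11 · 0.8775 ≈ 5.265e+11 m = 526.5 Gm.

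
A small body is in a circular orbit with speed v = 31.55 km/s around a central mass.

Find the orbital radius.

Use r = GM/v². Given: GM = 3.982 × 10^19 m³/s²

Convert to SI: v = 31.55 km/s = 31550 m/s.
For a circular orbit, v² = GM / r, so r = GM / v².
r = 3.982e+19 / (31550)² m ≈ 4e+10 m = 40 Gm.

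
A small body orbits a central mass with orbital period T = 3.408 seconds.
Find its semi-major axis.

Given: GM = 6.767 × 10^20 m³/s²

Invert Kepler's third law: a = (GM · T² / (4π²))^(1/3).
Substituting T = 3.408 s and GM = 6.767e+20 m³/s²:
a = (6.767e+20 · (3.408)² / (4π²))^(1/3) m
a ≈ 5.839e+06 m = 5.839 Mm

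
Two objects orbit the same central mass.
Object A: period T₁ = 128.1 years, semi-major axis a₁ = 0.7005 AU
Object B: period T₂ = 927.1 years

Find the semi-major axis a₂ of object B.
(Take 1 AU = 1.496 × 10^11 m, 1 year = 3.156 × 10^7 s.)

Convert to SI: T₁ = 128.1 years = 4.04284e+09 s; a₁ = 0.7005 AU = 1.04795e+11 m; T₂ = 927.1 years = 2.92593e+10 s.
Kepler's third law: (T₁/T₂)² = (a₁/a₂)³ ⇒ a₂ = a₁ · (T₂/T₁)^(2/3).
T₂/T₁ = 2.92593e+10 / 4.04284e+09 = 7.23731.
a₂ = 1.04795e+11 · (7.23731)^(2/3) m ≈ 3.921e+11 m = 2.621 AU.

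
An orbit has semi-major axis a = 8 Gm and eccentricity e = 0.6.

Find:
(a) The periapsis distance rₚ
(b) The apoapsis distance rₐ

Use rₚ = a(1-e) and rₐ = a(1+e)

Convert to SI: a = 8 Gm = 8e+09 m.
(a) rₚ = a(1 − e) = 8e+09 · (1 − 0.6) = 8e+09 · 0.4 ≈ 3.2e+09 m = 3.2 Gm.
(b) rₐ = a(1 + e) = 8e+09 · (1 + 0.6) = 8e+09 · 1.6 ≈ 1.28e+10 m = 12.8 Gm.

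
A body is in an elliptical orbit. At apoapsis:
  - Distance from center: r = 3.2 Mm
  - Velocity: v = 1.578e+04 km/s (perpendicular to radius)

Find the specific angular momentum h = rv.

Convert to SI: r = 3.2 Mm = 3.2e+06 m; v = 1.578e+04 km/s = 1.578e+07 m/s.
With v perpendicular to r, h = r · v.
h = 3.2e+06 · 1.578e+07 m²/s ≈ 5.05e+13 m²/s.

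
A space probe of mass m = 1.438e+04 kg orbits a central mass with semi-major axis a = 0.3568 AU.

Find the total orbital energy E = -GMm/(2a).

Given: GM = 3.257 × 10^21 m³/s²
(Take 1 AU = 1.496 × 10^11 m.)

Convert to SI: a = 0.3568 AU = 5.33773e+10 m.
E = −GMm / (2a).
E = −3.257e+21 · 1.438e+04 / (2 · 5.33773e+10) J ≈ -4.387e+14 J = -438.7 TJ.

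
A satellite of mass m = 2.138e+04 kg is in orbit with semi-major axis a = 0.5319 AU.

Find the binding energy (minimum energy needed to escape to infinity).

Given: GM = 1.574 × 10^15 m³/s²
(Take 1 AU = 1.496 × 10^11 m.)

Convert to SI: a = 0.5319 AU = 7.95722e+10 m.
Total orbital energy is E = −GMm/(2a); binding energy is E_bind = −E = GMm/(2a).
E_bind = 1.574e+15 · 2.138e+04 / (2 · 7.95722e+10) J ≈ 2.115e+08 J = 211.5 MJ.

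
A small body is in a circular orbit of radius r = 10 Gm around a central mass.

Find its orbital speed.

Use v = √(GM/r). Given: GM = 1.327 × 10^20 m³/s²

Convert to SI: r = 10 Gm = 1e+10 m.
For a circular orbit, gravity supplies the centripetal force, so v = √(GM / r).
v = √(1.327e+20 / 1e+10) m/s ≈ 1.152e+05 m/s = 115.2 km/s.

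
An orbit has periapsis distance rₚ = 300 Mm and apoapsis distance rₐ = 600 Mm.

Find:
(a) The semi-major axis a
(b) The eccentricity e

Convert to SI: rₚ = 300 Mm = 3e+08 m; rₐ = 600 Mm = 6e+08 m.
(a) a = (rₚ + rₐ) / 2 = (3e+08 + 6e+08) / 2 ≈ 4.5e+08 m = 450 Mm.
(b) e = (rₐ − rₚ) / (rₐ + rₚ) = (6e+08 − 3e+08) / (6e+08 + 3e+08) ≈ 0.3333.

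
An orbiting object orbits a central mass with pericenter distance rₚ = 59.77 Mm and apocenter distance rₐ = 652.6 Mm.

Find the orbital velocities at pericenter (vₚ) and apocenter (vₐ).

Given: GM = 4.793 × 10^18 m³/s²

Convert to SI: rₚ = 59.77 Mm = 5.977e+07 m; rₐ = 652.6 Mm = 6.526e+08 m.
Use the vis-viva equation v² = GM(2/r − 1/a) with a = (rₚ + rₐ)/2 = (5.977e+07 + 6.526e+08)/2 = 3.56185e+08 m.
vₚ = √(GM · (2/rₚ − 1/a)) = √(4.793e+18 · (2/5.977e+07 − 1/3.56185e+08)) m/s ≈ 3.833e+05 m/s = 383.3 km/s.
vₐ = √(GM · (2/rₐ − 1/a)) = √(4.793e+18 · (2/6.526e+08 − 1/3.56185e+08)) m/s ≈ 3.511e+04 m/s = 35.11 km/s.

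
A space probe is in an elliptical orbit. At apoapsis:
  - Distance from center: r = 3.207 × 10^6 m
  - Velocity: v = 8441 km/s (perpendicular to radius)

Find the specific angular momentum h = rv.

Convert to SI: v = 8441 km/s = 8.441e+06 m/s.
With v perpendicular to r, h = r · v.
h = 3.207e+06 · 8.441e+06 m²/s ≈ 2.707e+13 m²/s.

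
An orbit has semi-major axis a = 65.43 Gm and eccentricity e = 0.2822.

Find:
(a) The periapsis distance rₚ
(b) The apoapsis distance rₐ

Convert to SI: a = 65.43 Gm = 6.543e+10 m.
(a) rₚ = a(1 − e) = 6.543e+10 · (1 − 0.2822) = 6.543e+10 · 0.7178 ≈ 4.697e+10 m = 46.97 Gm.
(b) rₐ = a(1 + e) = 6.543e+10 · (1 + 0.2822) = 6.543e+10 · 1.2822 ≈ 8.389e+10 m = 83.89 Gm.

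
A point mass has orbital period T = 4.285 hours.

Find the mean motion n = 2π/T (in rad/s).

Convert to SI: T = 4.285 hours = 15426 s.
n = 2π / T.
n = 2π / 15426 s ≈ 0.0004073 rad/s.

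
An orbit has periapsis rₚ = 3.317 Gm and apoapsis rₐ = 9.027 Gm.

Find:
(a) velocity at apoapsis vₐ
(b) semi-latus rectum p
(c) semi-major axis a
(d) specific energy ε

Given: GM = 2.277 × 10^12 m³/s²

Convert to SI: rₚ = 3.317 Gm = 3.317e+09 m; rₐ = 9.027 Gm = 9.027e+09 m.
(a) With a = (rₚ + rₐ)/2 = 6.172e+09 m, vₐ = √(GM (2/rₐ − 1/a)) = √(2.277e+12 · (2/9.027e+09 − 1/6.172e+09)) m/s ≈ 11.64 m/s
(b) From a = (rₚ + rₐ)/2 = 6.172e+09 m and e = (rₐ − rₚ)/(rₐ + rₚ) = 0.462573, p = a(1 − e²) = 6.172e+09 · (1 − (0.462573)²) ≈ 4.851e+09 m
(c) a = (rₚ + rₐ)/2 = (3.317e+09 + 9.027e+09)/2 ≈ 6.172e+09 m
(d) With a = (rₚ + rₐ)/2 = 6.172e+09 m, ε = −GM/(2a) = −2.277e+12/(2 · 6.172e+09) J/kg ≈ -184.5 J/kg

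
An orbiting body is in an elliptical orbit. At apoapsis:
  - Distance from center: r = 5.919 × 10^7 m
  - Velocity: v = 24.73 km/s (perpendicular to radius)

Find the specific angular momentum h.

Convert to SI: v = 24.73 km/s = 24730 m/s.
With v perpendicular to r, h = r · v.
h = 5.919e+07 · 24730 m²/s ≈ 1.464e+12 m²/s.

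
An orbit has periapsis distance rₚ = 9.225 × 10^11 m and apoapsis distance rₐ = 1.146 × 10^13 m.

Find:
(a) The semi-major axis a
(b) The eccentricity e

(a) a = (rₚ + rₐ) / 2 = (9.225e+11 + 1.146e+13) / 2 ≈ 6.191e+12 m = 6.191 × 10^12 m.
(b) e = (rₐ − rₚ) / (rₐ + rₚ) = (1.146e+13 − 9.225e+11) / (1.146e+13 + 9.225e+11) ≈ 0.851.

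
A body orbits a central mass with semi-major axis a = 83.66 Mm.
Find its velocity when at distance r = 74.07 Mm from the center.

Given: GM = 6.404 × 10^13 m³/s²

Convert to SI: a = 83.66 Mm = 8.366e+07 m; r = 74.07 Mm = 7.407e+07 m.
Vis-viva: v = √(GM · (2/r − 1/a)).
2/r − 1/a = 2/7.407e+07 − 1/8.366e+07 = 1.50483e-08 m⁻¹.
v = √(6.404e+13 · 1.50483e-08) m/s ≈ 981.7 m/s = 981.7 m/s.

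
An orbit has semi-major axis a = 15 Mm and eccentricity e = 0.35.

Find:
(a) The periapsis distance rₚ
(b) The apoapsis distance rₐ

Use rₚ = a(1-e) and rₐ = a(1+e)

Convert to SI: a = 15 Mm = 1.5e+07 m.
(a) rₚ = a(1 − e) = 1.5e+07 · (1 − 0.35) = 1.5e+07 · 0.65 ≈ 9.75e+06 m = 9.75 Mm.
(b) rₐ = a(1 + e) = 1.5e+07 · (1 + 0.35) = 1.5e+07 · 1.35 ≈ 2.025e+07 m = 20.25 Mm.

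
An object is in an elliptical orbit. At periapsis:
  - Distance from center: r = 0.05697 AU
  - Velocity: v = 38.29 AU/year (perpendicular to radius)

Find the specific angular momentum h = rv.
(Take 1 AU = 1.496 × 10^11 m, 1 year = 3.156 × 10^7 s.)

Convert to SI: r = 0.05697 AU = 8.52271e+09 m; v = 38.29 AU/year = 181501 m/s.
With v perpendicular to r, h = r · v.
h = 8.52271e+09 · 181501 m²/s ≈ 1.547e+15 m²/s.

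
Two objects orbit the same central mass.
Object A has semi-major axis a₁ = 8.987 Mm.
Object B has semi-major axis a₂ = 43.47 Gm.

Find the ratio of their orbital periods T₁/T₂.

Convert to SI: a₁ = 8.987 Mm = 8.987e+06 m; a₂ = 43.47 Gm = 4.347e+10 m.
From Kepler's third law, (T₁/T₂)² = (a₁/a₂)³, so T₁/T₂ = (a₁/a₂)^(3/2).
a₁/a₂ = 8.987e+06 / 4.347e+10 = 0.00020674.
T₁/T₂ = (0.00020674)^(3/2) ≈ 2.973e-06.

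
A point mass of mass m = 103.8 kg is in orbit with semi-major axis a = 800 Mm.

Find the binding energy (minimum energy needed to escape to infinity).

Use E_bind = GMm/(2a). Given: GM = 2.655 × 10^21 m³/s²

Convert to SI: a = 800 Mm = 8e+08 m.
Total orbital energy is E = −GMm/(2a); binding energy is E_bind = −E = GMm/(2a).
E_bind = 2.655e+21 · 103.8 / (2 · 8e+08) J ≈ 1.722e+14 J = 172.2 TJ.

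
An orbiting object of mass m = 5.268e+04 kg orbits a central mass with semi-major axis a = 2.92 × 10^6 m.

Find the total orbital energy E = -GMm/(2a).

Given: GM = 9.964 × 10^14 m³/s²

E = −GMm / (2a).
E = −9.964e+14 · 5.268e+04 / (2 · 2.92e+06) J ≈ -8.988e+12 J = -8.988 TJ.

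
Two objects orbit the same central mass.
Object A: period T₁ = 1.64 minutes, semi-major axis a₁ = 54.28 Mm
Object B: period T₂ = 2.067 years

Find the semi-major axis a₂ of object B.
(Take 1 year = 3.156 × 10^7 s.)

Convert to SI: T₁ = 1.64 minutes = 98.4 s; a₁ = 54.28 Mm = 5.428e+07 m; T₂ = 2.067 years = 6.52345e+07 s.
Kepler's third law: (T₁/T₂)² = (a₁/a₂)³ ⇒ a₂ = a₁ · (T₂/T₁)^(2/3).
T₂/T₁ = 6.52345e+07 / 98.4 = 662952.
a₂ = 5.428e+07 · (662952)^(2/3) m ≈ 4.127e+11 m = 412.7 Gm.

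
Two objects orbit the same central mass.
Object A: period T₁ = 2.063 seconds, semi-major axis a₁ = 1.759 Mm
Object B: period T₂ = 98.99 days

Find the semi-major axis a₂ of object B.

Convert to SI: a₁ = 1.759 Mm = 1.759e+06 m; T₂ = 98.99 days = 8.55274e+06 s.
Kepler's third law: (T₁/T₂)² = (a₁/a₂)³ ⇒ a₂ = a₁ · (T₂/T₁)^(2/3).
T₂/T₁ = 8.55274e+06 / 2.063 = 4.14578e+06.
a₂ = 1.759e+06 · (4.14578e+06)^(2/3) m ≈ 4.539e+10 m = 45.39 Gm.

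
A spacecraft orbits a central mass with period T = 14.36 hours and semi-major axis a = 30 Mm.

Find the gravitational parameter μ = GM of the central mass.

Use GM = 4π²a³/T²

Convert to SI: T = 14.36 hours = 51696 s; a = 30 Mm = 3e+07 m.
GM = 4π² · a³ / T².
GM = 4π² · (3e+07)³ / (51696)² m³/s² ≈ 3.989e+14 m³/s² = 3.989 × 10^14 m³/s².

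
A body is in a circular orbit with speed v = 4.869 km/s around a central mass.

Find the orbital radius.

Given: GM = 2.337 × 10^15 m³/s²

Convert to SI: v = 4.869 km/s = 4869 m/s.
For a circular orbit, v² = GM / r, so r = GM / v².
r = 2.337e+15 / (4869)² m ≈ 9.858e+07 m = 98.58 Mm.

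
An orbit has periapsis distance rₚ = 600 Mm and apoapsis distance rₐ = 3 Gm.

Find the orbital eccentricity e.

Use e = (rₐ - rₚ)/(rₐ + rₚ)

Convert to SI: rₚ = 600 Mm = 6e+08 m; rₐ = 3 Gm = 3e+09 m.
e = (rₐ − rₚ) / (rₐ + rₚ).
e = (3e+09 − 6e+08) / (3e+09 + 6e+08) = 2.4e+09 / 3.6e+09 ≈ 0.6667.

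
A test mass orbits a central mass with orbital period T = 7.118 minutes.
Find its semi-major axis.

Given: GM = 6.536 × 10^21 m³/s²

Convert to SI: T = 7.118 minutes = 427.08 s.
Invert Kepler's third law: a = (GM · T² / (4π²))^(1/3).
Substituting T = 427.08 s and GM = 6.536e+21 m³/s²:
a = (6.536e+21 · (427.08)² / (4π²))^(1/3) m
a ≈ 3.114e+08 m = 311.4 Mm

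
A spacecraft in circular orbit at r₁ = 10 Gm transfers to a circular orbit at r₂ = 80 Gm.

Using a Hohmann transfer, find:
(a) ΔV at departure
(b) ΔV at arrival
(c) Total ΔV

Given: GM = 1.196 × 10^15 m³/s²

Convert to SI: r₁ = 10 Gm = 1e+10 m; r₂ = 80 Gm = 8e+10 m.
Transfer semi-major axis: a_t = (r₁ + r₂)/2 = (1e+10 + 8e+10)/2 = 4.5e+10 m.
Circular speeds: v₁ = √(GM/r₁) = 345.832 m/s, v₂ = √(GM/r₂) = 122.27 m/s.
Transfer speeds (vis-viva v² = GM(2/r − 1/a_t)): v₁ᵗ = 461.11 m/s, v₂ᵗ = 57.6387 m/s.
(a) ΔV₁ = |v₁ᵗ − v₁| ≈ 115.3 m/s = 115.3 m/s.
(b) ΔV₂ = |v₂ − v₂ᵗ| ≈ 64.63 m/s = 64.63 m/s.
(c) ΔV_total = ΔV₁ + ΔV₂ ≈ 179.9 m/s = 179.9 m/s.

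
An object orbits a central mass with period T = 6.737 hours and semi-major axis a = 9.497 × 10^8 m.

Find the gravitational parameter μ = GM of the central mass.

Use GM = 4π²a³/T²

Convert to SI: T = 6.737 hours = 24253.2 s.
GM = 4π² · a³ / T².
GM = 4π² · (9.497e+08)³ / (24253.2)² m³/s² ≈ 5.749e+19 m³/s² = 5.749 × 10^19 m³/s².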